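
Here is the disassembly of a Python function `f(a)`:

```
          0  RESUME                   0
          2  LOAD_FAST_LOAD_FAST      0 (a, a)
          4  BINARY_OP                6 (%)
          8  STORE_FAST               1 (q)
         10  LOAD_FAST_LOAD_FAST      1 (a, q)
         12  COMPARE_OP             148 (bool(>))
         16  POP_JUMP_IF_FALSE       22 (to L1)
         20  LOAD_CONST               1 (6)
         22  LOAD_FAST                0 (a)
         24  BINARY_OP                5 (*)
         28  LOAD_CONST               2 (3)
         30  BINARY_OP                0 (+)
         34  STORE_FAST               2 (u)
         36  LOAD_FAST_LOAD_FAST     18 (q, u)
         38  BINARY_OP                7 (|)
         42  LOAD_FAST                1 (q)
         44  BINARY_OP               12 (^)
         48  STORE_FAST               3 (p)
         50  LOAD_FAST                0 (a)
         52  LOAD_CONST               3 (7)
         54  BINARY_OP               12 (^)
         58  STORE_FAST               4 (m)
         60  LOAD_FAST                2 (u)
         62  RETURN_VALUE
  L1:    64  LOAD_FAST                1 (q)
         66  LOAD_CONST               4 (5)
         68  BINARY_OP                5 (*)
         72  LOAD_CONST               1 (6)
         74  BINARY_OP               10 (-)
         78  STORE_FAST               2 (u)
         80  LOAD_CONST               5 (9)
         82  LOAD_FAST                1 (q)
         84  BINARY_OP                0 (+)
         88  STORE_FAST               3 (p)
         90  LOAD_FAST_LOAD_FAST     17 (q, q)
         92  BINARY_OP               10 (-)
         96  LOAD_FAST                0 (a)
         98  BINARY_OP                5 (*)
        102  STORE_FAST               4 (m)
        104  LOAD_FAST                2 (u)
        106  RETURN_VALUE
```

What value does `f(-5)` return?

LOAD_FAST_LOAD_FAST a,a → push -5,-5. Stack: [-5, -5]
BINARY_OP % → -5 % -5 = 0. Stack: [0]
STORE_FAST q → q=0. Stack: []
LOAD_FAST_LOAD_FAST a,q → push -5,0. Stack: [-5, 0]
COMPARE_OP bool(>) → -5 vs 0 = False. Stack: [False]
POP_JUMP_IF_FALSE → pop False; jump. Stack: []
LOAD_FAST q → push 0. Stack: [0]
LOAD_CONST → push 5. Stack: [0, 5]
BINARY_OP * → 0 * 5 = 0. Stack: [0]
LOAD_CONST → push 6. Stack: [0, 6]
BINARY_OP - → 0 - 6 = -6. Stack: [-6]
STORE_FAST u → u=-6. Stack: []
LOAD_CONST → push 9. Stack: [9]
LOAD_FAST q → push 0. Stack: [9, 0]
BINARY_OP + → 9 + 0 = 9. Stack: [9]
STORE_FAST p → p=9. Stack: []
LOAD_FAST_LOAD_FAST q,q → push 0,0. Stack: [0, 0]
BINARY_OP - → 0 - 0 = 0. Stack: [0]
LOAD_FAST a → push -5. Stack: [0, -5]
BINARY_OP * → 0 * -5 = 0. Stack: [0]
STORE_FAST m → m=0. Stack: []
LOAD_FAST u → push -6. Stack: [-6]
RETURN_VALUE → return -6.

-6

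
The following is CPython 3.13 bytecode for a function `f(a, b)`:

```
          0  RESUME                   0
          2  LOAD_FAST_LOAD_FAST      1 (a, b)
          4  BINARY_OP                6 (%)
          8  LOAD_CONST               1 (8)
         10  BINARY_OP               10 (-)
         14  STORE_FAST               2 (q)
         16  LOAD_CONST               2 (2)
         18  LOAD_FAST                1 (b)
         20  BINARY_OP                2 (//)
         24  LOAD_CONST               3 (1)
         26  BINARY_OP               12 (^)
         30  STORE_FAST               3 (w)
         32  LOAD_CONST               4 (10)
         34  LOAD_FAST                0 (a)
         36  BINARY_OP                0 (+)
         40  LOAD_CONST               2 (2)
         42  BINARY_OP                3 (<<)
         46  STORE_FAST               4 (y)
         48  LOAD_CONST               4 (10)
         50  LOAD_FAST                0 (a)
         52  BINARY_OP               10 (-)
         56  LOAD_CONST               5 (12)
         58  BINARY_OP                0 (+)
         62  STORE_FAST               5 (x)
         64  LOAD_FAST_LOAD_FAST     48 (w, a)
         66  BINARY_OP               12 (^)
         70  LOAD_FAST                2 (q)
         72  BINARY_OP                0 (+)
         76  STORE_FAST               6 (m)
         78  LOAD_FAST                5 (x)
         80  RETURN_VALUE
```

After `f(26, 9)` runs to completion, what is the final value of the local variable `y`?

144

LOAD_FAST_LOAD_FAST a,b → push 26,9. Stack: [26, 9]
BINARY_OP % → 26 % 9 = 8. Stack: [8]
LOAD_CONST → push 8. Stack: [8, 8]
BINARY_OP - → 8 - 8 = 0. Stack: [0]
STORE_FAST q → q=0. Stack: []
LOAD_CONST → push 2. Stack: [2]
LOAD_FAST b → push 9. Stack: [2, 9]
BINARY_OP // → 2 // 9 = 0. Stack: [0]
LOAD_CONST → push 1. Stack: [0, 1]
BINARY_OP ^ → 0 ^ 1 = 1. Stack: [1]
STORE_FAST w → w=1. Stack: []
LOAD_CONST → push 10. Stack: [10]
LOAD_FAST a → push 26. Stack: [10, 26]
BINARY_OP + → 10 + 26 = 36. Stack: [36]
LOAD_CONST → push 2. Stack: [36, 2]
BINARY_OP << → 36 << 2 = 144. Stack: [144]
STORE_FAST y → y=144. Stack: []
LOAD_CONST → push 10. Stack: [10]
LOAD_FAST a → push 26. Stack: [10, 26]
BINARY_OP - → 10 - 26 = -16. Stack: [-16]
LOAD_CONST → push 12. Stack: [-16, 12]
BINARY_OP + → -16 + 12 = -4. Stack: [-4]
STORE_FAST x → x=-4. Stack: []
LOAD_FAST_LOAD_FAST w,a → push 1,26. Stack: [1, 26]
BINARY_OP ^ → 1 ^ 26 = 27. Stack: [27]
LOAD_FAST q → push 0. Stack: [27, 0]
BINARY_OP + → 27 + 0 = 27. Stack: [27]
STORE_FAST m → m=27. Stack: []
LOAD_FAST x → push -4. Stack: [-4]
RETURN_VALUE → return -4.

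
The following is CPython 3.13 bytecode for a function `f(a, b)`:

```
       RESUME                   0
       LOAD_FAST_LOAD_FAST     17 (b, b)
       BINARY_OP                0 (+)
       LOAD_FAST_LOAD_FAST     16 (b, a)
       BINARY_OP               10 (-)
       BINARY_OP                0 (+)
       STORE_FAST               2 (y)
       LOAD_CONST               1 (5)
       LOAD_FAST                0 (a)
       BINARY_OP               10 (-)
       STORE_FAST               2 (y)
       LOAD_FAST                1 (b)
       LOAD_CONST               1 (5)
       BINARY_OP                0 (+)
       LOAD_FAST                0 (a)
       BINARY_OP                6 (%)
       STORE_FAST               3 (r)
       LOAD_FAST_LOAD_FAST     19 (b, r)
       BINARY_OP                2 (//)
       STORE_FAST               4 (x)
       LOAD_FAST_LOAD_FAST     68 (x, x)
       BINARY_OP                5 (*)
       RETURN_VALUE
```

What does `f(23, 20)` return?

LOAD_FAST_LOAD_FAST b,b → push 20,20. Stack: [20, 20]
BINARY_OP + → 20 + 20 = 40. Stack: [40]
LOAD_FAST_LOAD_FAST b,a → push 20,23. Stack: [40, 20, 23]
BINARY_OP - → 20 - 23 = -3. Stack: [40, -3]
BINARY_OP + → 40 + -3 = 37. Stack: [37]
STORE_FAST y → y=37. Stack: []
LOAD_CONST → push 5. Stack: [5]
LOAD_FAST a → push 23. Stack: [5, 23]
BINARY_OP - → 5 - 23 = -18. Stack: [-18]
STORE_FAST y → y=-18. Stack: []
LOAD_FAST b → push 20. Stack: [20]
LOAD_CONST → push 5. Stack: [20, 5]
BINARY_OP + → 20 + 5 = 25. Stack: [25]
LOAD_FAST a → push 23. Stack: [25, 23]
BINARY_OP % → 25 % 23 = 2. Stack: [2]
STORE_FAST r → r=2. Stack: []
LOAD_FAST_LOAD_FAST b,r → push 20,2. Stack: [20, 2]
BINARY_OP // → 20 // 2 = 10. Stack: [10]
STORE_FAST x → x=10. Stack: []
LOAD_FAST_LOAD_FAST x,x → push 10,10. Stack: [10, 10]
BINARY_OP * → 10 * 10 = 100. Stack: [100]
RETURN_VALUE → return 100.

100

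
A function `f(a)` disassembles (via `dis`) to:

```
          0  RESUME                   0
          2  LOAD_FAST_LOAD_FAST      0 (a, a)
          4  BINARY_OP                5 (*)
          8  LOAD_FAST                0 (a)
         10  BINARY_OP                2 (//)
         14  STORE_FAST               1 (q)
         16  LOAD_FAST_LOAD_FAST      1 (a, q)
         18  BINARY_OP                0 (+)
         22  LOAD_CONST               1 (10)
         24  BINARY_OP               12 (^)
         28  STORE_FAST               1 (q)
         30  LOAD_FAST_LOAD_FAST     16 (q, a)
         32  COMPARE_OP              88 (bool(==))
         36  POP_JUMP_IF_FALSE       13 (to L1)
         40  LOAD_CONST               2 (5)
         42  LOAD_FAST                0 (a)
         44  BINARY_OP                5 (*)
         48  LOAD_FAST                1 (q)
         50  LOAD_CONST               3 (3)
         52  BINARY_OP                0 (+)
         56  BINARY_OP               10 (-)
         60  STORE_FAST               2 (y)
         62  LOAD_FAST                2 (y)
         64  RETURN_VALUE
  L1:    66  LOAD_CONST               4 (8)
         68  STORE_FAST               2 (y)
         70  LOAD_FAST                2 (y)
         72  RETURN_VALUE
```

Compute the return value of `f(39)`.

8

LOAD_FAST_LOAD_FAST a,a → push 39,39. Stack: [39, 39]
BINARY_OP * → 39 * 39 = 1521. Stack: [1521]
LOAD_FAST a → push 39. Stack: [1521, 39]
BINARY_OP // → 1521 // 39 = 39. Stack: [39]
STORE_FAST q → q=39. Stack: []
LOAD_FAST_LOAD_FAST a,q → push 39,39. Stack: [39, 39]
BINARY_OP + → 39 + 39 = 78. Stack: [78]
LOAD_CONST → push 10. Stack: [78, 10]
BINARY_OP ^ → 78 ^ 10 = 68. Stack: [68]
STORE_FAST q → q=68. Stack: []
LOAD_FAST_LOAD_FAST q,a → push 68,39. Stack: [68, 39]
COMPARE_OP bool(==) → 68 vs 39 = False. Stack: [False]
POP_JUMP_IF_FALSE → pop False; jump. Stack: []
LOAD_CONST → push 8. Stack: [8]
STORE_FAST y → y=8. Stack: []
LOAD_FAST y → push 8. Stack: [8]
RETURN_VALUE → return 8.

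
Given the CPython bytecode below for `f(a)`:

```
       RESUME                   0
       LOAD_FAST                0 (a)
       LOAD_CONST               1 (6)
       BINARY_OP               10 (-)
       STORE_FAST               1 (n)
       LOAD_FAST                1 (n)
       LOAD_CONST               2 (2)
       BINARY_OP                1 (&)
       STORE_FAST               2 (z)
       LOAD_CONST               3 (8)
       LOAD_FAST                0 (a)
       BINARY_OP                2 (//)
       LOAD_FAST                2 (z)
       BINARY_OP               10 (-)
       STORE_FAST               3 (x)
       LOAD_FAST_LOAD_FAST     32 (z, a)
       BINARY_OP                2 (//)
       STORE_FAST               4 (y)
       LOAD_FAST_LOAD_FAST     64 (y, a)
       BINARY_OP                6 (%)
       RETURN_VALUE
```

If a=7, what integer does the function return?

LOAD_FAST a → push 7. Stack: [7]
LOAD_CONST → push 6. Stack: [7, 6]
BINARY_OP - → 7 - 6 = 1. Stack: [1]
STORE_FAST n → n=1. Stack: []
LOAD_FAST n → push 1. Stack: [1]
LOAD_CONST → push 2. Stack: [1, 2]
BINARY_OP & → 1 & 2 = 0. Stack: [0]
STORE_FAST z → z=0. Stack: []
LOAD_CONST → push 8. Stack: [8]
LOAD_FAST a → push 7. Stack: [8, 7]
BINARY_OP // → 8 // 7 = 1. Stack: [1]
LOAD_FAST z → push 0. Stack: [1, 0]
BINARY_OP - → 1 - 0 = 1. Stack: [1]
STORE_FAST x → x=1. Stack: []
LOAD_FAST_LOAD_FAST z,a → push 0,7. Stack: [0, 7]
BINARY_OP // → 0 // 7 = 0. Stack: [0]
STORE_FAST y → y=0. Stack: []
LOAD_FAST_LOAD_FAST y,a → push 0,7. Stack: [0, 7]
BINARY_OP % → 0 % 7 = 0. Stack: [0]
RETURN_VALUE → return 0.

0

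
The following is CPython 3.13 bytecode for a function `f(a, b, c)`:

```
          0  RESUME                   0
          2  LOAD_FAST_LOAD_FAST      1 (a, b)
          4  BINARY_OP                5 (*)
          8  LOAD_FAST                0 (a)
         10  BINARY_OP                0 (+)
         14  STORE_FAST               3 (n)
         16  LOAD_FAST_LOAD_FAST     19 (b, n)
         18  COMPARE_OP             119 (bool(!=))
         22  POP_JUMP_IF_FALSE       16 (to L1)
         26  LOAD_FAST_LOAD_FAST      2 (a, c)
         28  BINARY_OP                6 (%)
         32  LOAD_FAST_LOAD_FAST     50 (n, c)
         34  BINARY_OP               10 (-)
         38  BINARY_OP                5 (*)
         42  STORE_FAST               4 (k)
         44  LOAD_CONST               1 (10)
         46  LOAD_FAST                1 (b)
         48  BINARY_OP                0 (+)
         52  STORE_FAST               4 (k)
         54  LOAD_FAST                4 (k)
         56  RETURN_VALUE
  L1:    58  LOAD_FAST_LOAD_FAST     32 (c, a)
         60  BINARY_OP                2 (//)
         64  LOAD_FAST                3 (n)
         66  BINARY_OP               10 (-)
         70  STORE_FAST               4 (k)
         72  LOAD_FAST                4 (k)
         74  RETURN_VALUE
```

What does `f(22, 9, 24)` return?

LOAD_FAST_LOAD_FAST a,b → push 22,9. Stack: [22, 9]
BINARY_OP * → 22 * 9 = 198. Stack: [198]
LOAD_FAST a → push 22. Stack: [198, 22]
BINARY_OP + → 198 + 22 = 220. Stack: [220]
STORE_FAST n → n=220. Stack: []
LOAD_FAST_LOAD_FAST b,n → push 9,220. Stack: [9, 220]
COMPARE_OP bool(!=) → 9 vs 220 = True. Stack: [True]
POP_JUMP_IF_FALSE → pop True; no jump. Stack: []
LOAD_FAST_LOAD_FAST a,c → push 22,24. Stack: [22, 24]
BINARY_OP % → 22 % 24 = 22. Stack: [22]
LOAD_FAST_LOAD_FAST n,c → push 220,24. Stack: [22, 220, 24]
BINARY_OP - → 220 - 24 = 196. Stack: [22, 196]
BINARY_OP * → 22 * 196 = 4312. Stack: [4312]
STORE_FAST k → k=4312. Stack: []
LOAD_CONST → push 10. Stack: [10]
LOAD_FAST b → push 9. Stack: [10, 9]
BINARY_OP + → 10 + 9 = 19. Stack: [19]
STORE_FAST k → k=19. Stack: []
LOAD_FAST k → push 19. Stack: [19]
RETURN_VALUE → return 19.

19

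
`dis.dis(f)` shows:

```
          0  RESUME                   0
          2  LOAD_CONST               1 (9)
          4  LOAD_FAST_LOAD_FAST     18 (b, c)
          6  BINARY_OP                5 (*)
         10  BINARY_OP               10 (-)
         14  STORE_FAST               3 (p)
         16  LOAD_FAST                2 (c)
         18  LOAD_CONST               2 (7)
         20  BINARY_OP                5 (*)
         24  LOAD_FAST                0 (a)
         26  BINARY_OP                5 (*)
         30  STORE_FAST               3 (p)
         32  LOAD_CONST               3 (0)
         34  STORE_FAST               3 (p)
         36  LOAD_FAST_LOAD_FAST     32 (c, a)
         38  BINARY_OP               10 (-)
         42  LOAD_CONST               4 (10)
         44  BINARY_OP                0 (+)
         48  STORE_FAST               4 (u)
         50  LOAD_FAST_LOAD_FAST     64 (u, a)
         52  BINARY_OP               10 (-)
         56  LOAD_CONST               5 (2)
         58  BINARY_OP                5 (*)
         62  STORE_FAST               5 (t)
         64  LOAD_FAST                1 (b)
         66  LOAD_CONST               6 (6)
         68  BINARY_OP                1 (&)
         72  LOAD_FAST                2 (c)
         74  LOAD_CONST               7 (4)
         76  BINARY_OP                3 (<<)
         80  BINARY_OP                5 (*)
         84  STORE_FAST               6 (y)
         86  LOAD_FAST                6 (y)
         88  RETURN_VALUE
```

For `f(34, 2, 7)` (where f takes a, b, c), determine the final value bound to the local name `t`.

LOAD_CONST → push 9. Stack: [9]
LOAD_FAST_LOAD_FAST b,c → push 2,7. Stack: [9, 2, 7]
BINARY_OP * → 2 * 7 = 14. Stack: [9, 14]
BINARY_OP - → 9 - 14 = -5. Stack: [-5]
STORE_FAST p → p=-5. Stack: []
LOAD_FAST c → push 7. Stack: [7]
LOAD_CONST → push 7. Stack: [7, 7]
BINARY_OP * → 7 * 7 = 49. Stack: [49]
LOAD_FAST a → push 34. Stack: [49, 34]
BINARY_OP * → 49 * 34 = 1666. Stack: [1666]
STORE_FAST p → p=1666. Stack: []
LOAD_CONST → push 0. Stack: [0]
STORE_FAST p → p=0. Stack: []
LOAD_FAST_LOAD_FAST c,a → push 7,34. Stack: [7, 34]
BINARY_OP - → 7 - 34 = -27. Stack: [-27]
LOAD_CONST → push 10. Stack: [-27, 10]
BINARY_OP + → -27 + 10 = -17. Stack: [-17]
STORE_FAST u → u=-17. Stack: []
LOAD_FAST_LOAD_FAST u,a → push -17,34. Stack: [-17, 34]
BINARY_OP - → -17 - 34 = -51. Stack: [-51]
LOAD_CONST → push 2. Stack: [-51, 2]
BINARY_OP * → -51 * 2 = -102. Stack: [-102]
STORE_FAST t → t=-102. Stack: []
LOAD_FAST b → push 2. Stack: [2]
LOAD_CONST → push 6. Stack: [2, 6]
BINARY_OP & → 2 & 6 = 2. Stack: [2]
LOAD_FAST c → push 7. Stack: [2, 7]
LOAD_CONST → push 4. Stack: [2, 7, 4]
BINARY_OP << → 7 << 4 = 112. Stack: [2, 112]
BINARY_OP * → 2 * 112 = 224. Stack: [224]
STORE_FAST y → y=224. Stack: []
LOAD_FAST y → push 224. Stack: [224]
RETURN_VALUE → return 224.

-102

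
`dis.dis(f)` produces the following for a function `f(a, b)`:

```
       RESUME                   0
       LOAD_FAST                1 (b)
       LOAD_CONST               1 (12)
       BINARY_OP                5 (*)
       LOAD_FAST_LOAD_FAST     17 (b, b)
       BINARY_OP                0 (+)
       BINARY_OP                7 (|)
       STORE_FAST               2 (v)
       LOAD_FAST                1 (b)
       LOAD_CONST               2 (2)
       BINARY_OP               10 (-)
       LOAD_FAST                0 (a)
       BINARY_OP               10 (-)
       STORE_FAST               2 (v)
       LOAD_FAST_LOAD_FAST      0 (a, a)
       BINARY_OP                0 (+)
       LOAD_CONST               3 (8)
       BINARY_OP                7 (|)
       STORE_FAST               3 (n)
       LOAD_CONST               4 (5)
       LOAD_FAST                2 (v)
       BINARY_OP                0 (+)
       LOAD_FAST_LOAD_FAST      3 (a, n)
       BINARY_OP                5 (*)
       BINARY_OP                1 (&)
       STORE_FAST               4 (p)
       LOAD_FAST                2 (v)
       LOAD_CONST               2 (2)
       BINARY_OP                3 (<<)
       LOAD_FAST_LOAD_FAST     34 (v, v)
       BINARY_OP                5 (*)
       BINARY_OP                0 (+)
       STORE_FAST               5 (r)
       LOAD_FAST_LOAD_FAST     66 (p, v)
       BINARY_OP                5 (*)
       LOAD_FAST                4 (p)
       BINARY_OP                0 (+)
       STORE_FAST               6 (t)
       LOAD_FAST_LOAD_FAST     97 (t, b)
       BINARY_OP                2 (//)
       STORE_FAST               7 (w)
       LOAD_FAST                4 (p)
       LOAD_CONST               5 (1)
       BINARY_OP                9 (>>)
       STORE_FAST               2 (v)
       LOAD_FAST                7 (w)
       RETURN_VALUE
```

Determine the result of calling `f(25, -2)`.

LOAD_FAST b → push -2. Stack: [-2]
LOAD_CONST → push 12. Stack: [-2, 12]
BINARY_OP * → -2 * 12 = -24. Stack: [-24]
LOAD_FAST_LOAD_FAST b,b → push -2,-2. Stack: [-24, -2, -2]
BINARY_OP + → -2 + -2 = -4. Stack: [-24, -4]
BINARY_OP | → -24 | -4 = -4. Stack: [-4]
STORE_FAST v → v=-4. Stack: []
LOAD_FAST b → push -2. Stack: [-2]
LOAD_CONST → push 2. Stack: [-2, 2]
BINARY_OP - → -2 - 2 = -4. Stack: [-4]
LOAD_FAST a → push 25. Stack: [-4, 25]
BINARY_OP - → -4 - 25 = -29. Stack: [-29]
STORE_FAST v → v=-29. Stack: []
LOAD_FAST_LOAD_FAST a,a → push 25,25. Stack: [25, 25]
BINARY_OP + → 25 + 25 = 50. Stack: [50]
LOAD_CONST → push 8. Stack: [50, 8]
BINARY_OP | → 50 | 8 = 58. Stack: [58]
STORE_FAST n → n=58. Stack: []
LOAD_CONST → push 5. Stack: [5]
LOAD_FAST v → push -29. Stack: [5, -29]
BINARY_OP + → 5 + -29 = -24. Stack: [-24]
LOAD_FAST_LOAD_FAST a,n → push 25,58. Stack: [-24, 25, 58]
BINARY_OP * → 25 * 58 = 1450. Stack: [-24, 1450]
BINARY_OP & → -24 & 1450 = 1448. Stack: [1448]
STORE_FAST p → p=1448. Stack: []
LOAD_FAST v → push -29. Stack: [-29]
LOAD_CONST → push 2. Stack: [-29, 2]
BINARY_OP << → -29 << 2 = -116. Stack: [-116]
LOAD_FAST_LOAD_FAST v,v → push -29,-29. Stack: [-116, -29, -29]
BINARY_OP * → -29 * -29 = 841. Stack: [-116, 841]
BINARY_OP + → -116 + 841 = 725. Stack: [725]
STORE_FAST r → r=725. Stack: []
LOAD_FAST_LOAD_FAST p,v → push 1448,-29. Stack: [1448, -29]
BINARY_OP * → 1448 * -29 = -41992. Stack: [-41992]
LOAD_FAST p → push 1448. Stack: [-41992, 1448]
BINARY_OP + → -41992 + 1448 = -40544. Stack: [-40544]
STORE_FAST t → t=-40544. Stack: []
LOAD_FAST_LOAD_FAST t,b → push -40544,-2. Stack: [-40544, -2]
BINARY_OP // → -40544 // -2 = 20272. Stack: [20272]
STORE_FAST w → w=20272. Stack: []
LOAD_FAST p → push 1448. Stack: [1448]
LOAD_CONST → push 1. Stack: [1448, 1]
BINARY_OP >> → 1448 >> 1 = 724. Stack: [724]
STORE_FAST v → v=724. Stack: []
LOAD_FAST w → push 20272. Stack: [20272]
RETURN_VALUE → return 20272.

20272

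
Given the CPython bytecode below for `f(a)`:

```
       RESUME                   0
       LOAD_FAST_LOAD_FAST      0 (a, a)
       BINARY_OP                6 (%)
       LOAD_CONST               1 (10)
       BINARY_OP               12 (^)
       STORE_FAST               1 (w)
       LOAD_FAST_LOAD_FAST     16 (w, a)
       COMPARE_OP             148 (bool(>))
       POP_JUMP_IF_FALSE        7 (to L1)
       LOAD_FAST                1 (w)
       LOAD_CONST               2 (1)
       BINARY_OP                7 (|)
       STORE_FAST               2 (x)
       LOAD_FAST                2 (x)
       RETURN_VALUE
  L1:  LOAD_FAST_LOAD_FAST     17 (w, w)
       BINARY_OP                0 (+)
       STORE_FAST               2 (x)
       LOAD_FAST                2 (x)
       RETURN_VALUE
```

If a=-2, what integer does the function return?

LOAD_FAST_LOAD_FAST a,a → push -2,-2. Stack: [-2, -2]
BINARY_OP % → -2 % -2 = 0. Stack: [0]
LOAD_CONST → push 10. Stack: [0, 10]
BINARY_OP ^ → 0 ^ 10 = 10. Stack: [10]
STORE_FAST w → w=10. Stack: []
LOAD_FAST_LOAD_FAST w,a → push 10,-2. Stack: [10, -2]
COMPARE_OP bool(>) → 10 vs -2 = True. Stack: [True]
POP_JUMP_IF_FALSE → pop True; no jump. Stack: []
LOAD_FAST w → push 10. Stack: [10]
LOAD_CONST → push 1. Stack: [10, 1]
BINARY_OP | → 10 | 1 = 11. Stack: [11]
STORE_FAST x → x=11. Stack: []
LOAD_FAST x → push 11. Stack: [11]
RETURN_VALUE → return 11.

11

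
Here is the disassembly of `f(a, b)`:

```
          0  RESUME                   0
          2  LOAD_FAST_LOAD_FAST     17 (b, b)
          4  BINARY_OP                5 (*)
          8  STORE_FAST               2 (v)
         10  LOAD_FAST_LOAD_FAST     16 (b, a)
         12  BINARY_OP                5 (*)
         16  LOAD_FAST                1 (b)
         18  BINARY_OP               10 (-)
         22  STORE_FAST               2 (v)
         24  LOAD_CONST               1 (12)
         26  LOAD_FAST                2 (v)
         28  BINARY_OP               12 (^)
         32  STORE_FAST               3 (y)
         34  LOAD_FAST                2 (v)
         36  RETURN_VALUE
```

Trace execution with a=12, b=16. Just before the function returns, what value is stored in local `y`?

LOAD_FAST_LOAD_FAST b,b → push 16,16. Stack: [16, 16]
BINARY_OP * → 16 * 16 = 256. Stack: [256]
STORE_FAST v → v=256. Stack: []
LOAD_FAST_LOAD_FAST b,a → push 16,12. Stack: [16, 12]
BINARY_OP * → 16 * 12 = 192. Stack: [192]
LOAD_FAST b → push 16. Stack: [192, 16]
BINARY_OP - → 192 - 16 = 176. Stack: [176]
STORE_FAST v → v=176. Stack: []
LOAD_CONST → push 12. Stack: [12]
LOAD_FAST v → push 176. Stack: [12, 176]
BINARY_OP ^ → 12 ^ 176 = 188. Stack: [188]
STORE_FAST y → y=188. Stack: []
LOAD_FAST v → push 176. Stack: [176]
RETURN_VALUE → return 176.

188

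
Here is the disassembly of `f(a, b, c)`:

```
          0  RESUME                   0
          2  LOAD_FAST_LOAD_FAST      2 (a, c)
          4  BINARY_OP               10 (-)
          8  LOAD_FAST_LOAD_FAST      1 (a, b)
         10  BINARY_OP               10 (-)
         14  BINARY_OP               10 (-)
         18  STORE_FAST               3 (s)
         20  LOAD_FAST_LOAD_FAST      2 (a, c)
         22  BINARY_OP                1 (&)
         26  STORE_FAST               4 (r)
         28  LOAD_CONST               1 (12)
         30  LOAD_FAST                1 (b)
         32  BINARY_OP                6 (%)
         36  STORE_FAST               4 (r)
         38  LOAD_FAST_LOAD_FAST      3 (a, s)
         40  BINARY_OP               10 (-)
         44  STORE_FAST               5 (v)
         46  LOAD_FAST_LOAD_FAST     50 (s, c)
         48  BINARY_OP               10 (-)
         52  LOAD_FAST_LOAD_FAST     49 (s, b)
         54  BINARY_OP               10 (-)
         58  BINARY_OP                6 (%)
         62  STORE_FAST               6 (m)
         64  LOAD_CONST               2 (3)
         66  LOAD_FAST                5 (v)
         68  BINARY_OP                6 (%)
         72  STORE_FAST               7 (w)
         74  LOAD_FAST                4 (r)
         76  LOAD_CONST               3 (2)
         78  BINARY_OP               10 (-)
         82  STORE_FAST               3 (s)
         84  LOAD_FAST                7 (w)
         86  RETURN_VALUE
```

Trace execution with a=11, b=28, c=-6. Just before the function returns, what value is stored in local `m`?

4

LOAD_FAST_LOAD_FAST a,c → push 11,-6. Stack: [11, -6]
BINARY_OP - → 11 - -6 = 17. Stack: [17]
LOAD_FAST_LOAD_FAST a,b → push 11,28. Stack: [17, 11, 28]
BINARY_OP - → 11 - 28 = -17. Stack: [17, -17]
BINARY_OP - → 17 - -17 = 34. Stack: [34]
STORE_FAST s → s=34. Stack: []
LOAD_FAST_LOAD_FAST a,c → push 11,-6. Stack: [11, -6]
BINARY_OP & → 11 & -6 = 10. Stack: [10]
STORE_FAST r → r=10. Stack: []
LOAD_CONST → push 12. Stack: [12]
LOAD_FAST b → push 28. Stack: [12, 28]
BINARY_OP % → 12 % 28 = 12. Stack: [12]
STORE_FAST r → r=12. Stack: []
LOAD_FAST_LOAD_FAST a,s → push 11,34. Stack: [11, 34]
BINARY_OP - → 11 - 34 = -23. Stack: [-23]
STORE_FAST v → v=-23. Stack: []
LOAD_FAST_LOAD_FAST s,c → push 34,-6. Stack: [34, -6]
BINARY_OP - → 34 - -6 = 40. Stack: [40]
LOAD_FAST_LOAD_FAST s,b → push 34,28. Stack: [40, 34, 28]
BINARY_OP - → 34 - 28 = 6. Stack: [40, 6]
BINARY_OP % → 40 % 6 = 4. Stack: [4]
STORE_FAST m → m=4. Stack: []
LOAD_CONST → push 3. Stack: [3]
LOAD_FAST v → push -23. Stack: [3, -23]
BINARY_OP % → 3 % -23 = -20. Stack: [-20]
STORE_FAST w → w=-20. Stack: []
LOAD_FAST r → push 12. Stack: [12]
LOAD_CONST → push 2. Stack: [12, 2]
BINARY_OP - → 12 - 2 = 10. Stack: [10]
STORE_FAST s → s=10. Stack: []
LOAD_FAST w → push -20. Stack: [-20]
RETURN_VALUE → return -20.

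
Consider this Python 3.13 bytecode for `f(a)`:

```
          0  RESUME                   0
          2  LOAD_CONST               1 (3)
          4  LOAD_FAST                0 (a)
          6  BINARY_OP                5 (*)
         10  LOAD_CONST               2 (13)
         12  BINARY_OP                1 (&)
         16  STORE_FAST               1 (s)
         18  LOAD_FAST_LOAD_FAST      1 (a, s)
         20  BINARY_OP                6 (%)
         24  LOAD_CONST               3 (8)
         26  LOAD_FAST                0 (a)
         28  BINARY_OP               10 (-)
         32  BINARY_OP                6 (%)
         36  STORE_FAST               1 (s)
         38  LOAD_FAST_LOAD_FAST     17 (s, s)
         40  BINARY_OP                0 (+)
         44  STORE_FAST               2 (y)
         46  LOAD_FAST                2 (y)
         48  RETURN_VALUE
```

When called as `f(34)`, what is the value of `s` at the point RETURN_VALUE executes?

-24

LOAD_CONST → push 3. Stack: [3]
LOAD_FAST a → push 34. Stack: [3, 34]
BINARY_OP * → 3 * 34 = 102. Stack: [102]
LOAD_CONST → push 13. Stack: [102, 13]
BINARY_OP & → 102 & 13 = 4. Stack: [4]
STORE_FAST s → s=4. Stack: []
LOAD_FAST_LOAD_FAST a,s → push 34,4. Stack: [34, 4]
BINARY_OP % → 34 % 4 = 2. Stack: [2]
LOAD_CONST → push 8. Stack: [2, 8]
LOAD_FAST a → push 34. Stack: [2, 8, 34]
BINARY_OP - → 8 - 34 = -26. Stack: [2, -26]
BINARY_OP % → 2 % -26 = -24. Stack: [-24]
STORE_FAST s → s=-24. Stack: []
LOAD_FAST_LOAD_FAST s,s → push -24,-24. Stack: [-24, -24]
BINARY_OP + → -24 + -24 = -48. Stack: [-48]
STORE_FAST y → y=-48. Stack: []
LOAD_FAST y → push -48. Stack: [-48]
RETURN_VALUE → return -48.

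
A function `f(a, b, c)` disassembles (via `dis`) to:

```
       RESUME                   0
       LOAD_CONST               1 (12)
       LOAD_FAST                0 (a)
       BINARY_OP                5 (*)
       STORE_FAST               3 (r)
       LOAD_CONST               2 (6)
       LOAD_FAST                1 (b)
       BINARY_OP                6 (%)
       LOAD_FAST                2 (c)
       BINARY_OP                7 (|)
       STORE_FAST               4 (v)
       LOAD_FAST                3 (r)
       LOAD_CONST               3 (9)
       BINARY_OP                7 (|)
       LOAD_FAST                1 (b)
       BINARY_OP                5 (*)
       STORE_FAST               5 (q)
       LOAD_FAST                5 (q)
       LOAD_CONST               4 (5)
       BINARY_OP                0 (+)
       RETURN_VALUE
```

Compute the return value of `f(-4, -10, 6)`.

LOAD_CONST → push 12. Stack: [12]
LOAD_FAST a → push -4. Stack: [12, -4]
BINARY_OP * → 12 * -4 = -48. Stack: [-48]
STORE_FAST r → r=-48. Stack: []
LOAD_CONST → push 6. Stack: [6]
LOAD_FAST b → push -10. Stack: [6, -10]
BINARY_OP % → 6 % -10 = -4. Stack: [-4]
LOAD_FAST c → push 6. Stack: [-4, 6]
BINARY_OP | → -4 | 6 = -2. Stack: [-2]
STORE_FAST v → v=-2. Stack: []
LOAD_FAST r → push -48. Stack: [-48]
LOAD_CONST → push 9. Stack: [-48, 9]
BINARY_OP | → -48 | 9 = -39. Stack: [-39]
LOAD_FAST b → push -10. Stack: [-39, -10]
BINARY_OP * → -39 * -10 = 390. Stack: [390]
STORE_FAST q → q=390. Stack: []
LOAD_FAST q → push 390. Stack: [390]
LOAD_CONST → push 5. Stack: [390, 5]
BINARY_OP + → 390 + 5 = 395. Stack: [395]
RETURN_VALUE → return 395.

395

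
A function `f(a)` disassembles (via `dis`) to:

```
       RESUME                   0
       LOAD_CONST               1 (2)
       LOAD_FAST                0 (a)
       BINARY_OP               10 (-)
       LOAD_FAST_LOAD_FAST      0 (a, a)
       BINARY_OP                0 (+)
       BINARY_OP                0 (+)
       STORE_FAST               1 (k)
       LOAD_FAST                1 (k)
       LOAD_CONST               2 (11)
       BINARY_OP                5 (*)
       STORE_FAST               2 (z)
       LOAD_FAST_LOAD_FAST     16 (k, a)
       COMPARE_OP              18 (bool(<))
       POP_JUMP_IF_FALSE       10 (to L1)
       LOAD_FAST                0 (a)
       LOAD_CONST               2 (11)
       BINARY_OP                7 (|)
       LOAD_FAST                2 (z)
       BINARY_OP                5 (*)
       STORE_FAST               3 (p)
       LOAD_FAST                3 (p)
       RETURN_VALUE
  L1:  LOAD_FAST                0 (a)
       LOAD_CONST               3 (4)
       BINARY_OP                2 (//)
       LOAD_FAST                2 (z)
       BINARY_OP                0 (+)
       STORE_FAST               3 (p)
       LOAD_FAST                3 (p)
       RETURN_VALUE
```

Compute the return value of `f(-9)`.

-80

LOAD_CONST → push 2. Stack: [2]
LOAD_FAST a → push -9. Stack: [2, -9]
BINARY_OP - → 2 - -9 = 11. Stack: [11]
LOAD_FAST_LOAD_FAST a,a → push -9,-9. Stack: [11, -9, -9]
BINARY_OP + → -9 + -9 = -18. Stack: [11, -18]
BINARY_OP + → 11 + -18 = -7. Stack: [-7]
STORE_FAST k → k=-7. Stack: []
LOAD_FAST k → push -7. Stack: [-7]
LOAD_CONST → push 11. Stack: [-7, 11]
BINARY_OP * → -7 * 11 = -77. Stack: [-77]
STORE_FAST z → z=-77. Stack: []
LOAD_FAST_LOAD_FAST k,a → push -7,-9. Stack: [-7, -9]
COMPARE_OP bool(<) → -7 vs -9 = False. Stack: [False]
POP_JUMP_IF_FALSE → pop False; jump. Stack: []
LOAD_FAST a → push -9. Stack: [-9]
LOAD_CONST → push 4. Stack: [-9, 4]
BINARY_OP // → -9 // 4 = -3. Stack: [-3]
LOAD_FAST z → push -77. Stack: [-3, -77]
BINARY_OP + → -3 + -77 = -80. Stack: [-80]
STORE_FAST p → p=-80. Stack: []
LOAD_FAST p → push -80. Stack: [-80]
RETURN_VALUE → return -80.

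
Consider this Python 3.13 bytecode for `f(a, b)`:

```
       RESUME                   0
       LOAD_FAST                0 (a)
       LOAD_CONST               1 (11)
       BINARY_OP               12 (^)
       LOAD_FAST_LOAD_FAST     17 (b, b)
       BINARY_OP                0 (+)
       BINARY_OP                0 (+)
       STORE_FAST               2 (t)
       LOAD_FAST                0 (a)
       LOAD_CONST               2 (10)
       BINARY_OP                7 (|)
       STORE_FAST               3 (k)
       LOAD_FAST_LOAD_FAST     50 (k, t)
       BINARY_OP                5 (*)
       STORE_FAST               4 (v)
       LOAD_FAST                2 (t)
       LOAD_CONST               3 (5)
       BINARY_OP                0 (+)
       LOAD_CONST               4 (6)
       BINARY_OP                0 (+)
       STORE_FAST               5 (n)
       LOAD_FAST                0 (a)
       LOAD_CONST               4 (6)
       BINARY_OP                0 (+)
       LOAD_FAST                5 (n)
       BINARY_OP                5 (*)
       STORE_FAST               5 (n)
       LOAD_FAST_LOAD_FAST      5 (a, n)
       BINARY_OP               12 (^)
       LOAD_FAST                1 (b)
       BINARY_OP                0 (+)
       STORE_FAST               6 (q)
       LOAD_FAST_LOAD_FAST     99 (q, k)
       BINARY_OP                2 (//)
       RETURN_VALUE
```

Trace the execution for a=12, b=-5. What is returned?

10

LOAD_FAST a → push 12. Stack: [12]
LOAD_CONST → push 11. Stack: [12, 11]
BINARY_OP ^ → 12 ^ 11 = 7. Stack: [7]
LOAD_FAST_LOAD_FAST b,b → push -5,-5. Stack: [7, -5, -5]
BINARY_OP + → -5 + -5 = -10. Stack: [7, -10]
BINARY_OP + → 7 + -10 = -3. Stack: [-3]
STORE_FAST t → t=-3. Stack: []
LOAD_FAST a → push 12. Stack: [12]
LOAD_CONST → push 10. Stack: [12, 10]
BINARY_OP | → 12 | 10 = 14. Stack: [14]
STORE_FAST k → k=14. Stack: []
LOAD_FAST_LOAD_FAST k,t → push 14,-3. Stack: [14, -3]
BINARY_OP * → 14 * -3 = -42. Stack: [-42]
STORE_FAST v → v=-42. Stack: []
LOAD_FAST t → push -3. Stack: [-3]
LOAD_CONST → push 5. Stack: [-3, 5]
BINARY_OP + → -3 + 5 = 2. Stack: [2]
LOAD_CONST → push 6. Stack: [2, 6]
BINARY_OP + → 2 + 6 = 8. Stack: [8]
STORE_FAST n → n=8. Stack: []
LOAD_FAST a → push 12. Stack: [12]
LOAD_CONST → push 6. Stack: [12, 6]
BINARY_OP + → 12 + 6 = 18. Stack: [18]
LOAD_FAST n → push 8. Stack: [18, 8]
BINARY_OP * → 18 * 8 = 144. Stack: [144]
STORE_FAST n → n=144. Stack: []
LOAD_FAST_LOAD_FAST a,n → push 12,144. Stack: [12, 144]
BINARY_OP ^ → 12 ^ 144 = 156. Stack: [156]
LOAD_FAST b → push -5. Stack: [156, -5]
BINARY_OP + → 156 + -5 = 151. Stack: [151]
STORE_FAST q → q=151. Stack: []
LOAD_FAST_LOAD_FAST q,k → push 151,14. Stack: [151, 14]
BINARY_OP // → 151 // 14 = 10. Stack: [10]
RETURN_VALUE → return 10.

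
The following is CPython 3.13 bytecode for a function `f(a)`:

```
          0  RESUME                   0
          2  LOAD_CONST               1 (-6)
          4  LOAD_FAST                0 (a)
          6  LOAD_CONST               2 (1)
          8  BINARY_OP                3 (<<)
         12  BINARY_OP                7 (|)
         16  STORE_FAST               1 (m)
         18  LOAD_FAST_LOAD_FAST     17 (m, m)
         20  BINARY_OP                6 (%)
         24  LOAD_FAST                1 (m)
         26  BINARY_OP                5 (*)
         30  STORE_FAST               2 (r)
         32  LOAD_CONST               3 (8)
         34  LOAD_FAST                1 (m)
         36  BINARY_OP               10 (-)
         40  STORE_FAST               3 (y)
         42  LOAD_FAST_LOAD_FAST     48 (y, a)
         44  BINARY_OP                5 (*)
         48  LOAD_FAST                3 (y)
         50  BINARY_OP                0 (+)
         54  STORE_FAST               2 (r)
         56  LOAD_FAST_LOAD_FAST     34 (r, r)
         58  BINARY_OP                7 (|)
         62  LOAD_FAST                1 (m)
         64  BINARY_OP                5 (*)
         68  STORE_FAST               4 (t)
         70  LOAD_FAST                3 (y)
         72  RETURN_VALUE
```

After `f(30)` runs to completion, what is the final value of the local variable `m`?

LOAD_CONST → push -6. Stack: [-6]
LOAD_FAST a → push 30. Stack: [-6, 30]
LOAD_CONST → push 1. Stack: [-6, 30, 1]
BINARY_OP << → 30 << 1 = 60. Stack: [-6, 60]
BINARY_OP | → -6 | 60 = -2. Stack: [-2]
STORE_FAST m → m=-2. Stack: []
LOAD_FAST_LOAD_FAST m,m → push -2,-2. Stack: [-2, -2]
BINARY_OP % → -2 % -2 = 0. Stack: [0]
LOAD_FAST m → push -2. Stack: [0, -2]
BINARY_OP * → 0 * -2 = 0. Stack: [0]
STORE_FAST r → r=0. Stack: []
LOAD_CONST → push 8. Stack: [8]
LOAD_FAST m → push -2. Stack: [8, -2]
BINARY_OP - → 8 - -2 = 10. Stack: [10]
STORE_FAST y → y=10. Stack: []
LOAD_FAST_LOAD_FAST y,a → push 10,30. Stack: [10, 30]
BINARY_OP * → 10 * 30 = 300. Stack: [300]
LOAD_FAST y → push 10. Stack: [300, 10]
BINARY_OP + → 300 + 10 = 310. Stack: [310]
STORE_FAST r → r=310. Stack: []
LOAD_FAST_LOAD_FAST r,r → push 310,310. Stack: [310, 310]
BINARY_OP | → 310 | 310 = 310. Stack: [310]
LOAD_FAST m → push -2. Stack: [310, -2]
BINARY_OP * → 310 * -2 = -620. Stack: [-620]
STORE_FAST t → t=-620. Stack: []
LOAD_FAST y → push 10. Stack: [10]
RETURN_VALUE → return 10.

-2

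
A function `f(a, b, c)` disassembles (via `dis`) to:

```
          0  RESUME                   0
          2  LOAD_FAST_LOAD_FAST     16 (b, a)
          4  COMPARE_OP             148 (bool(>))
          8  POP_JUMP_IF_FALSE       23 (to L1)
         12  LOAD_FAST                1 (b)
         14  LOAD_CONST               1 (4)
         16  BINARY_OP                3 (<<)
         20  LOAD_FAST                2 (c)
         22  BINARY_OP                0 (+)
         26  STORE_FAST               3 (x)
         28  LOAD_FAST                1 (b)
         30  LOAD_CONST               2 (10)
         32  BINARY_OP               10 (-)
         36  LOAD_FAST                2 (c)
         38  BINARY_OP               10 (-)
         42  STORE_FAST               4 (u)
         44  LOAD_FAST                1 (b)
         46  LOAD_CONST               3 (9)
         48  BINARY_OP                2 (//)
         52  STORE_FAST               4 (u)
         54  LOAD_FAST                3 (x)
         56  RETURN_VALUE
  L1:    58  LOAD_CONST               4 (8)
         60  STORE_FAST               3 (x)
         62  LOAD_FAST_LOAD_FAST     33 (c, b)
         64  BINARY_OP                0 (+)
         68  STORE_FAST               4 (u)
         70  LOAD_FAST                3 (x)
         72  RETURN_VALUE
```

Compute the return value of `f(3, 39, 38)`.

LOAD_FAST_LOAD_FAST b,a → push 39,3. Stack: [39, 3]
COMPARE_OP bool(>) → 39 vs 3 = True. Stack: [True]
POP_JUMP_IF_FALSE → pop True; no jump. Stack: []
LOAD_FAST b → push 39. Stack: [39]
LOAD_CONST → push 4. Stack: [39, 4]
BINARY_OP << → 39 << 4 = 624. Stack: [624]
LOAD_FAST c → push 38. Stack: [624, 38]
BINARY_OP + → 624 + 38 = 662. Stack: [662]
STORE_FAST x → x=662. Stack: []
LOAD_FAST b → push 39. Stack: [39]
LOAD_CONST → push 10. Stack: [39, 10]
BINARY_OP - → 39 - 10 = 29. Stack: [29]
LOAD_FAST c → push 38. Stack: [29, 38]
BINARY_OP - → 29 - 38 = -9. Stack: [-9]
STORE_FAST u → u=-9. Stack: []
LOAD_FAST b → push 39. Stack: [39]
LOAD_CONST → push 9. Stack: [39, 9]
BINARY_OP // → 39 // 9 = 4. Stack: [4]
STORE_FAST u → u=4. Stack: []
LOAD_FAST x → push 662. Stack: [662]
RETURN_VALUE → return 662.

662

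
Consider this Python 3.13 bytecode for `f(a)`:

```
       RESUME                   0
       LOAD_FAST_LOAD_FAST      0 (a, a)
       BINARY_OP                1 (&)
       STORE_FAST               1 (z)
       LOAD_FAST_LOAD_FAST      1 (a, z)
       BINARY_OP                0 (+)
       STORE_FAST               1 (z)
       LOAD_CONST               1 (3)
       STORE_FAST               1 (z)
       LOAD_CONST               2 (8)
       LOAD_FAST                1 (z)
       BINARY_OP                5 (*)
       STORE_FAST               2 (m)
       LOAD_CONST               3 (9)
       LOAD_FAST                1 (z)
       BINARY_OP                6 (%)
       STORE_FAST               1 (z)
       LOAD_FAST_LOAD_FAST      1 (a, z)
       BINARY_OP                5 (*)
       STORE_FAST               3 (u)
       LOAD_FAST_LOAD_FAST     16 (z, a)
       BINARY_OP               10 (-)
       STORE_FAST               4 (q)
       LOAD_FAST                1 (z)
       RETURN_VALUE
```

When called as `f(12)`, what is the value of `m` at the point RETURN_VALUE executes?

LOAD_FAST_LOAD_FAST a,a → push 12,12. Stack: [12, 12]
BINARY_OP & → 12 & 12 = 12. Stack: [12]
STORE_FAST z → z=12. Stack: []
LOAD_FAST_LOAD_FAST a,z → push 12,12. Stack: [12, 12]
BINARY_OP + → 12 + 12 = 24. Stack: [24]
STORE_FAST z → z=24. Stack: []
LOAD_CONST → push 3. Stack: [3]
STORE_FAST z → z=3. Stack: []
LOAD_CONST → push 8. Stack: [8]
LOAD_FAST z → push 3. Stack: [8, 3]
BINARY_OP * → 8 * 3 = 24. Stack: [24]
STORE_FAST m → m=24. Stack: []
LOAD_CONST → push 9. Stack: [9]
LOAD_FAST z → push 3. Stack: [9, 3]
BINARY_OP % → 9 % 3 = 0. Stack: [0]
STORE_FAST z → z=0. Stack: []
LOAD_FAST_LOAD_FAST a,z → push 12,0. Stack: [12, 0]
BINARY_OP * → 12 * 0 = 0. Stack: [0]
STORE_FAST u → u=0. Stack: []
LOAD_FAST_LOAD_FAST z,a → push 0,12. Stack: [0, 12]
BINARY_OP - → 0 - 12 = -12. Stack: [-12]
STORE_FAST q → q=-12. Stack: []
LOAD_FAST z → push 0. Stack: [0]
RETURN_VALUE → return 0.

24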